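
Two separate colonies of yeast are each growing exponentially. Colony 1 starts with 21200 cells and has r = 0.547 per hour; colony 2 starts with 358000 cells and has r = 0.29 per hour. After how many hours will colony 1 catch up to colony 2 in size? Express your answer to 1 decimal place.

11.0 hours

Set 21200·e^(0.547t) = 358000·e^(0.29t).
e^((0.547 − 0.29)t) = 358000/21200 → e^(0.257·t) = 16.887.
0.257·t = ln(16.887) = 2.8265, so t = 2.8265/0.257 = 10.998.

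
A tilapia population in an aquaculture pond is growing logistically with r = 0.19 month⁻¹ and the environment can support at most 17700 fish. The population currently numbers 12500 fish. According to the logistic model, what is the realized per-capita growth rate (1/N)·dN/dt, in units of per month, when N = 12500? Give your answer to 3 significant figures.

0.0558 per month

(1/N)·dN/dt = r(1 − N/K) = 0.19 × (1 − 12500/17700).
= 0.19 × 0.29379 = 0.055819.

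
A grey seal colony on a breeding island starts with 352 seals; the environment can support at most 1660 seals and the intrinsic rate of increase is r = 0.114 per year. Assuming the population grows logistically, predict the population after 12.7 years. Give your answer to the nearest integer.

886 seals

A = (K − N₀)/N₀ = (1660 − 352)/352 = 3.7159.
N(t) = K/(1 + A·e^(−rt)) = 1660/(1 + 3.7159×e^(−0.114×12.7)).
e^(−1.448) = 0.23509; denominator = 1 + 3.7159×0.23509 = 1.8736.
N = 1660/1.8736 = 886.013.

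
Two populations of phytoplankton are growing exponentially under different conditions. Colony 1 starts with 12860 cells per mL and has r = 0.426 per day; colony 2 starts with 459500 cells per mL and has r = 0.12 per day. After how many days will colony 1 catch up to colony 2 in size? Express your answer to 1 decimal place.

11.7 days

Set 12860·e^(0.426t) = 459500·e^(0.12t).
e^((0.426 − 0.12)t) = 459500/12860 → e^(0.306·t) = 35.731.
0.306·t = ln(35.731) = 3.576, so t = 3.576/0.306 = 11.686.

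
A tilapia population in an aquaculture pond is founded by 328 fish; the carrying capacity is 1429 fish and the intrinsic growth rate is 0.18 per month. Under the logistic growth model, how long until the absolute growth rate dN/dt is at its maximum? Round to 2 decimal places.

6.73 months

Logistic growth is fastest at N = K/2 = 714.5.
A = (K − N₀)/N₀ = 3.3567. Set K/(1 + A·e^(−rt)) = K/2 → A·e^(−rt) = 1.
e^(−0.18t) = 1/3.3567 = 0.297911, so t = ln(3.3567)/0.18 = 1.211/0.18 = 6.7276.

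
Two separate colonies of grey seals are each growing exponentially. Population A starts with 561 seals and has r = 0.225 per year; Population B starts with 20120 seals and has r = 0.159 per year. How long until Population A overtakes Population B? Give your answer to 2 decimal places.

54.24 years

Set 561·e^(0.225t) = 20120·e^(0.159t).
e^((0.225 − 0.159)t) = 20120/561 → e^(0.066·t) = 35.865.
0.066·t = ln(35.865) = 3.5797, so t = 3.5797/0.066 = 54.239.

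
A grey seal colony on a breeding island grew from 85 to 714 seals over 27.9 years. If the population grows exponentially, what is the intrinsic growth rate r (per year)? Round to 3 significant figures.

From N(t) = N₀·e^(rt): e^(r·27.9) = 714/85 = 8.4.
r·27.9 = ln(8.4) = 2.1282, so r = 2.1282/27.9 = 0.076281.

0.0763 per year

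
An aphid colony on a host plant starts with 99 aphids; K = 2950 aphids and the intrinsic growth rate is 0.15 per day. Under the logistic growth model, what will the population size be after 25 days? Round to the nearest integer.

A = (K − N₀)/N₀ = (2950 − 99)/99 = 28.798.
N(t) = K/(1 + A·e^(−rt)) = 2950/(1 + 28.798×e^(−0.15×25)).
e^(−3.75) = 0.023518; denominator = 1 + 28.798×0.023518 = 1.6773.
N = 2950/1.6773 = 1758.82.

1759 aphids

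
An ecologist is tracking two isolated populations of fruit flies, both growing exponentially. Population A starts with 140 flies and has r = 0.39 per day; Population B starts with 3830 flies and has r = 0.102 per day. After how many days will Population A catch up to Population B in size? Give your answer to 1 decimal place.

Set 140·e^(0.39t) = 3830·e^(0.102t).
e^((0.39 − 0.102)t) = 3830/140 → e^(0.288·t) = 27.357.
0.288·t = ln(27.357) = 3.309, so t = 3.309/0.288 = 11.49.

11.5 days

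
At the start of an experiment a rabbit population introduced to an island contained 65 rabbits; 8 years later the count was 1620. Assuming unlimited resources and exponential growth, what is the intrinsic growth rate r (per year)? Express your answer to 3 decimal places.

From N(t) = N₀·e^(rt): e^(r·8) = 1620/65 = 24.923.
r·8 = ln(24.923) = 3.2158, so r = 3.2158/8 = 0.40197.

0.402 per year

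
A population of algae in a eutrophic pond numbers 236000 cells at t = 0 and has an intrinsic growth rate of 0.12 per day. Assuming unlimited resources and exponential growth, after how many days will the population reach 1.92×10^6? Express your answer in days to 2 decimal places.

17.47 days

Set N₀·e^(rt) = 1.92×10^6: e^(0.12·t) = 1.92×10^6/236000 = 8.1356.
0.12·t = ln(8.1356) = 2.0962, so t = 2.0962/0.12 = 17.469.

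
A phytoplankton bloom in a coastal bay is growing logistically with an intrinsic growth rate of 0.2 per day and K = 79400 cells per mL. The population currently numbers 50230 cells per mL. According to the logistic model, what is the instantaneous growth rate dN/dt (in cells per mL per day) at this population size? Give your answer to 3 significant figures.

dN/dt = rN(1 − N/K) = 0.2 × 50230 × (1 − 50230/79400).
1 − 50230/79400 = 0.36738; dN/dt = 0.2 × 50230 × 0.36738 = 3690.7.

3690 cells per mL per day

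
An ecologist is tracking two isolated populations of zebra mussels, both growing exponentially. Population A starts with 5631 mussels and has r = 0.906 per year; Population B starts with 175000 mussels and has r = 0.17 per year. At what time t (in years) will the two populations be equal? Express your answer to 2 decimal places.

4.67 years

Set 5631·e^(0.906t) = 175000·e^(0.17t).
e^((0.906 − 0.17)t) = 175000/5631 → e^(0.736·t) = 31.078.
0.736·t = ln(31.078) = 3.4365, so t = 3.4365/0.736 = 4.6692.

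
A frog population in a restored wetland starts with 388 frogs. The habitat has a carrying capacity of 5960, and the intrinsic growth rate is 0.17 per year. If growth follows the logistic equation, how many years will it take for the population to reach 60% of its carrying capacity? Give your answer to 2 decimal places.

18.06 years

A = (K − N₀)/N₀ = (5960 − 388)/388 = 14.361.
Solve 5960/(1 + 14.361·e^(−0.17t)) = 3576: 1 + 14.361·e^(−0.17t) = 1.6667, so e^(−0.17t) = 0.0464226.
−0.17·t = ln(0.0464226) = -3.07, so t = 3.07/0.17 = 18.059.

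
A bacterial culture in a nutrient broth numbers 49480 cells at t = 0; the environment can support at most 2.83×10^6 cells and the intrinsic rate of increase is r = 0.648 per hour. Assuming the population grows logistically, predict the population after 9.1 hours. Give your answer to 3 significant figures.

2450000 cells

A = (K − N₀)/N₀ = (2.83×10^6 − 49480)/49480 = 56.195.
N(t) = K/(1 + A·e^(−rt)) = 2.83×10^6/(1 + 56.195×e^(−0.648×9.1)).
e^(−5.897) = 0.0027482; denominator = 1 + 56.195×0.0027482 = 1.1544.
N = 2.83×10^6/1.1544 = 2.451413×10^6.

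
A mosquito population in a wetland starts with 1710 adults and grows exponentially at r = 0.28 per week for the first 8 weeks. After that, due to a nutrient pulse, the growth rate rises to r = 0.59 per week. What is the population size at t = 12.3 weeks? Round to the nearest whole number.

203058 adults

Phase 1: N(8) = 1710·e^(0.28×8) = 1710·e^2.24 = 16062.6.
Phase 2 runs for 12.3 − 8 = 4.3 weeks at r = 0.59.
N(12.3) = 16062.6·e^(0.59×4.3) = 16062.6·e^2.537 = 203058.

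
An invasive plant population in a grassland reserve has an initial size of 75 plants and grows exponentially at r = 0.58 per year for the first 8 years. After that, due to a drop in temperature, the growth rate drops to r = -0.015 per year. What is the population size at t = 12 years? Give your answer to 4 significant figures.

Phase 1: N(8) = 75·e^(0.58×8) = 75·e^4.64 = 7765.83.
Phase 2 runs for 12 − 8 = 4 years at r = -0.015.
N(12) = 7765.83·e^(-0.015×4) = 7765.83·e^-0.06 = 7313.58.

7314 plants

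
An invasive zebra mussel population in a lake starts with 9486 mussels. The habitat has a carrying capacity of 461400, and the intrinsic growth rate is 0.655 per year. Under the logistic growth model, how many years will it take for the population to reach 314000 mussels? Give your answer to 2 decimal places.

7.05 years

A = (K − N₀)/N₀ = (461400 − 9486)/9486 = 47.64.
Solve 461400/(1 + 47.64·e^(−0.655t)) = 314000: 1 + 47.64·e^(−0.655t) = 1.4694, so e^(−0.655t) = 0.00985361.
−0.655·t = ln(0.00985361) = -4.6199, so t = 4.6199/0.655 = 7.0533.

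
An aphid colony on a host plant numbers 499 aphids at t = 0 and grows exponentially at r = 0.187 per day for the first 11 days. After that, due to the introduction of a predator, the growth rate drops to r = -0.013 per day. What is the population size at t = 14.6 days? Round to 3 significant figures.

Phase 1: N(11) = 499·e^(0.187×11) = 499·e^2.057 = 3903.41.
Phase 2 runs for 14.6 − 11 = 3.6 days at r = -0.013.
N(14.6) = 3903.41·e^(-0.013×3.6) = 3903.41·e^-0.0468 = 3724.94.

3720 aphids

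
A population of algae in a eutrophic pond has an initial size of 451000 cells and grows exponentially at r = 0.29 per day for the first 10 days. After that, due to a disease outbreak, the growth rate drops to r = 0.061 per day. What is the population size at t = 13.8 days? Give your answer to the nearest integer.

10334751 cells

Phase 1: N(10) = 451000·e^(0.29×10) = 451000·e^2.9 = 8.19654×10^6.
Phase 2 runs for 13.8 − 10 = 3.8 days at r = 0.061.
N(13.8) = 8.19654×10^6·e^(0.061×3.8) = 8.19654×10^6·e^0.2318 = 1.033475×10^7.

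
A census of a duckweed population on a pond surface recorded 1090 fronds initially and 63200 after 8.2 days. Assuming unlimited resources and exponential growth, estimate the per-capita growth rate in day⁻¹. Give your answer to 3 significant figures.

0.495 per day

From N(t) = N₀·e^(rt): e^(r·8.2) = 63200/1090 = 57.982.
r·8.2 = ln(57.982) = 4.0601, so r = 4.0601/8.2 = 0.49514.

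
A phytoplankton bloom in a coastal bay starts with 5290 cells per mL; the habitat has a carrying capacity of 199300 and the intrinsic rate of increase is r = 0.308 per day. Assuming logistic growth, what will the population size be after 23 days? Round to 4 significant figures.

A = (K − N₀)/N₀ = (199300 − 5290)/5290 = 36.675.
N(t) = K/(1 + A·e^(−rt)) = 199300/(1 + 36.675×e^(−0.308×23)).
e^(−7.084) = 0.00083841; denominator = 1 + 36.675×0.00083841 = 1.0307.
N = 199300/1.0307 = 193355.

193400 cells per mL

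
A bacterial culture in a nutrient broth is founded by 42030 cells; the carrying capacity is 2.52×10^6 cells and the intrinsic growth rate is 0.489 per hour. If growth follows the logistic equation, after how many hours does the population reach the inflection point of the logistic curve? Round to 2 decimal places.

Logistic growth is fastest at N = K/2 = 1.26×10^6.
A = (K − N₀)/N₀ = 58.957. Set K/(1 + A·e^(−rt)) = K/2 → A·e^(−rt) = 1.
e^(−0.489t) = 1/58.957 = 0.0169615, so t = ln(58.957)/0.489 = 4.0768/0.489 = 8.337.

8.34 hours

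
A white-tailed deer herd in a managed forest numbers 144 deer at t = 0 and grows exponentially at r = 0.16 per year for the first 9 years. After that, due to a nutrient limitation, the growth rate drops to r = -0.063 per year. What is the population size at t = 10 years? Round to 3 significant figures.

571 deer

Phase 1: N(9) = 144·e^(0.16×9) = 144·e^1.44 = 607.78.
Phase 2 runs for 10 − 9 = 1 years at r = -0.063.
N(10) = 607.78·e^(-0.063×1) = 607.78·e^-0.063 = 570.671.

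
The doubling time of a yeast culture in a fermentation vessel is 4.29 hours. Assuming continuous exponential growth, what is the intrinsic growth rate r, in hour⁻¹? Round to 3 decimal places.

r = ln(2)/t_d = 0.6931/4.29 = 0.16157.

0.162 per hour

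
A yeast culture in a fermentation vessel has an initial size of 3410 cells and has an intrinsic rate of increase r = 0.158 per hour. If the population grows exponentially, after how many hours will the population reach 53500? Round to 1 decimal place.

17.4 hours

Set N₀·e^(rt) = 53500: e^(0.158·t) = 53500/3410 = 15.689.
0.158·t = ln(15.689) = 2.753, so t = 2.753/0.158 = 17.424.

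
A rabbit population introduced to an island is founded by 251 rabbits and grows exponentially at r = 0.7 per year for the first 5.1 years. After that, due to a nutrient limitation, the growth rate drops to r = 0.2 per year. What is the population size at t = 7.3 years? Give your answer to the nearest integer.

Phase 1: N(5.1) = 251·e^(0.7×5.1) = 251·e^3.57 = 8914.66.
Phase 2 runs for 7.3 − 5.1 = 2.2 years at r = 0.2.
N(7.3) = 8914.66·e^(0.2×2.2) = 8914.66·e^0.44 = 13841.9.

13842 rabbits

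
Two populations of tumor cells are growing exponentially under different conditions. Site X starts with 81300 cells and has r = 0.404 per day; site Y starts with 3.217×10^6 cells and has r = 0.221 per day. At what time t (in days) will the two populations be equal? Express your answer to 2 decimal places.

20.10 days

Set 81300·e^(0.404t) = 3.217×10^6·e^(0.221t).
e^((0.404 − 0.221)t) = 3.217×10^6/81300 → e^(0.183·t) = 39.569.
0.183·t = ln(39.569) = 3.6781, so t = 3.6781/0.183 = 20.099.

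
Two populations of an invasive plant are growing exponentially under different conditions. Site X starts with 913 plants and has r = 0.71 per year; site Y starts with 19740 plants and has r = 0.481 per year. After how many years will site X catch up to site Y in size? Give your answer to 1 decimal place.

13.4 years

Set 913·e^(0.71t) = 19740·e^(0.481t).
e^((0.71 − 0.481)t) = 19740/913 → e^(0.229·t) = 21.621.
0.229·t = ln(21.621) = 3.0737, so t = 3.0737/0.229 = 13.422.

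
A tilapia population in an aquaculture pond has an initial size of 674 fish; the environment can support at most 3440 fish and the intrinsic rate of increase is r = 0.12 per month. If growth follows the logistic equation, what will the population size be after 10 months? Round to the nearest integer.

A = (K − N₀)/N₀ = (3440 − 674)/674 = 4.1039.
N(t) = K/(1 + A·e^(−rt)) = 3440/(1 + 4.1039×e^(−0.12×10)).
e^(−1.2) = 0.30119; denominator = 1 + 4.1039×0.30119 = 2.2361.
N = 3440/2.2361 = 1538.42.

1538 fish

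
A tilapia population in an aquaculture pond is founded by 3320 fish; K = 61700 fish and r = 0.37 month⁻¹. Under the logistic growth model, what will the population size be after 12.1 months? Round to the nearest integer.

A = (K − N₀)/N₀ = (61700 − 3320)/3320 = 17.584.
N(t) = K/(1 + A·e^(−rt)) = 61700/(1 + 17.584×e^(−0.37×12.1)).
e^(−4.477) = 0.011367; denominator = 1 + 17.584×0.011367 = 1.1999.
N = 61700/1.1999 = 51421.4.

51421 fish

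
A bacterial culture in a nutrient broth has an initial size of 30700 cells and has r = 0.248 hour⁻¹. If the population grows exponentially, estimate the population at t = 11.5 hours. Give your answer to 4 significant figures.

531800 cells

N(t) = N₀·e^(rt) = 30700 × e^(0.248×11.5) = 30700 × e^2.852.
e^2.852 ≈ 17.322, so N ≈ 30700 × 17.322 = 531797.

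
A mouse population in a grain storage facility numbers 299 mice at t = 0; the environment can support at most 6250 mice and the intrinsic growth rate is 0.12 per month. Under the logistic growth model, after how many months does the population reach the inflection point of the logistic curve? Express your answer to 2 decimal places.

Logistic growth is fastest at N = K/2 = 3125.
A = (K − N₀)/N₀ = 19.903. Set K/(1 + A·e^(−rt)) = K/2 → A·e^(−rt) = 1.
e^(−0.12t) = 1/19.903 = 0.0502437, so t = ln(19.903)/0.12 = 2.9909/0.12 = 24.924.

24.92 months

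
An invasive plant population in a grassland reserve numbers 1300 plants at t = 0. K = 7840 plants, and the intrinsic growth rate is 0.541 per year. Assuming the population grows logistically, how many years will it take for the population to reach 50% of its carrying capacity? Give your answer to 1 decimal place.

A = (K − N₀)/N₀ = (7840 − 1300)/1300 = 5.0308.
Solve 7840/(1 + 5.0308·e^(−0.541t)) = 3920: 1 + 5.0308·e^(−0.541t) = 2, so e^(−0.541t) = 0.198777.
−0.541·t = ln(0.198777) = -1.6156, so t = 1.6156/0.541 = 2.9863.

3.0 years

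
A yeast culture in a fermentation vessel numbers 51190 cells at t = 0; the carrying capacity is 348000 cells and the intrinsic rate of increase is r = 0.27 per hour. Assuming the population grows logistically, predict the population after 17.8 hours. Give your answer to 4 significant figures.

A = (K − N₀)/N₀ = (348000 − 51190)/51190 = 5.7982.
N(t) = K/(1 + A·e^(−rt)) = 348000/(1 + 5.7982×e^(−0.27×17.8)).
e^(−4.806) = 0.0081805; denominator = 1 + 5.7982×0.0081805 = 1.0474.
N = 348000/1.0474 = 332241.

332200 cells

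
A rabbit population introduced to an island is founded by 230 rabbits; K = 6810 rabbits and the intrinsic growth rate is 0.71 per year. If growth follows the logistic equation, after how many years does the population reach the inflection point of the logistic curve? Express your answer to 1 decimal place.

4.7 years

Logistic growth is fastest at N = K/2 = 3405.
A = (K − N₀)/N₀ = 28.609. Set K/(1 + A·e^(−rt)) = K/2 → A·e^(−rt) = 1.
e^(−0.71t) = 1/28.609 = 0.0349544, so t = ln(28.609)/0.71 = 3.3537/0.71 = 4.7235.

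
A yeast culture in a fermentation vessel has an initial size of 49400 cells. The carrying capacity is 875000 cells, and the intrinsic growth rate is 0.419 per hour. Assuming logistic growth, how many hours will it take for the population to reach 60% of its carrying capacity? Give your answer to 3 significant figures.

A = (K − N₀)/N₀ = (875000 − 49400)/49400 = 16.713.
Solve 875000/(1 + 16.713·e^(−0.419t)) = 525000: 1 + 16.713·e^(−0.419t) = 1.6667, so e^(−0.419t) = 0.0398902.
−0.419·t = ln(0.0398902) = -3.2216, so t = 3.2216/0.419 = 7.6888.

7.69 hours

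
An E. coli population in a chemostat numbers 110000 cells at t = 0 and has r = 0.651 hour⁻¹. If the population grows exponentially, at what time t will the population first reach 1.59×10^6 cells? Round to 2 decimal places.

Set N₀·e^(rt) = 1.59×10^6: e^(0.651·t) = 1.59×10^6/110000 = 14.455.
0.651·t = ln(14.455) = 2.671, so t = 2.671/0.651 = 4.1029.

4.10 hours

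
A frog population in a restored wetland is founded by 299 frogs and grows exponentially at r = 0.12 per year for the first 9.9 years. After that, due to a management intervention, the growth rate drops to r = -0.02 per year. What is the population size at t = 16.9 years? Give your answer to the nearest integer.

Phase 1: N(9.9) = 299·e^(0.12×9.9) = 299·e^1.188 = 980.874.
Phase 2 runs for 16.9 − 9.9 = 7 years at r = -0.02.
N(16.9) = 980.874·e^(-0.02×7) = 980.874·e^-0.14 = 852.731.

853 frogs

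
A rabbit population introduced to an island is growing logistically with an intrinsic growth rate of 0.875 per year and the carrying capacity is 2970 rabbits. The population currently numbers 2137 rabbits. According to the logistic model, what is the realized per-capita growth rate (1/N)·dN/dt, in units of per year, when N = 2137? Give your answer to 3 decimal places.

0.245 per year

(1/N)·dN/dt = r(1 − N/K) = 0.875 × (1 − 2137/2970).
= 0.875 × 0.28047 = 0.24541.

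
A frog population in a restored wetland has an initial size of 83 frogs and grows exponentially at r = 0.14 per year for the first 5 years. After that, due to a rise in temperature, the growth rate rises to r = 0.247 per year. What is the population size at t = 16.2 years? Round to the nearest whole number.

2658 frogs

Phase 1: N(5) = 83·e^(0.14×5) = 83·e^0.7 = 167.141.
Phase 2 runs for 16.2 − 5 = 11.2 years at r = 0.247.
N(16.2) = 167.141·e^(0.247×11.2) = 167.141·e^2.766 = 2657.76.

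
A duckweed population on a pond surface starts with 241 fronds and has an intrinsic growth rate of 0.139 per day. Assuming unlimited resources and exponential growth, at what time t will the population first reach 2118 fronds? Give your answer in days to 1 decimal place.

15.6 days

Set N₀·e^(rt) = 2118: e^(0.139·t) = 2118/241 = 8.7884.
0.139·t = ln(8.7884) = 2.1734, so t = 2.1734/0.139 = 15.636.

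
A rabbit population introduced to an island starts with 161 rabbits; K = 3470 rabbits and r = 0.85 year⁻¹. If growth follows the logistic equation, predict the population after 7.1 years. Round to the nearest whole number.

3307 rabbits

A = (K − N₀)/N₀ = (3470 − 161)/161 = 20.553.
N(t) = K/(1 + A·e^(−rt)) = 3470/(1 + 20.553×e^(−0.85×7.1)).
e^(−6.035) = 0.0023935; denominator = 1 + 20.553×0.0023935 = 1.0492.
N = 3470/1.0492 = 3307.3.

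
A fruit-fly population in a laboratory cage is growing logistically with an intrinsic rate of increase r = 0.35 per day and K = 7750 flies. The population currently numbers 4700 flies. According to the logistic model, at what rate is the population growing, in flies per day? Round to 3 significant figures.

647 flies per day

dN/dt = rN(1 − N/K) = 0.35 × 4700 × (1 − 4700/7750).
1 − 4700/7750 = 0.39355; dN/dt = 0.35 × 4700 × 0.39355 = 647.39.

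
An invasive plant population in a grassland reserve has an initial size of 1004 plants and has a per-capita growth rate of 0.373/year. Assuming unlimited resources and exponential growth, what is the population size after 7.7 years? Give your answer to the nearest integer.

17745 plants

N(t) = N₀·e^(rt) = 1004 × e^(0.373×7.7) = 1004 × e^2.872.
e^2.872 ≈ 17.674, so N ≈ 1004 × 17.674 = 17744.8.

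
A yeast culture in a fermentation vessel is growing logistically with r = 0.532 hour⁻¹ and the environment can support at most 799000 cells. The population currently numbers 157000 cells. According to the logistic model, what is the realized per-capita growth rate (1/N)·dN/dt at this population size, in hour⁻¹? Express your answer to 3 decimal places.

(1/N)·dN/dt = r(1 − N/K) = 0.532 × (1 − 157000/799000).
= 0.532 × 0.8035 = 0.42746.

0.427 per hour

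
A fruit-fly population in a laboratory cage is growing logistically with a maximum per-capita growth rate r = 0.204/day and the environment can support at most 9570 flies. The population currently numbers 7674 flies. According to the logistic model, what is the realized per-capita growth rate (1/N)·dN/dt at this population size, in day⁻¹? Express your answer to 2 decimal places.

(1/N)·dN/dt = r(1 − N/K) = 0.204 × (1 − 7674/9570).
= 0.204 × 0.19812 = 0.040416.

0.04 per day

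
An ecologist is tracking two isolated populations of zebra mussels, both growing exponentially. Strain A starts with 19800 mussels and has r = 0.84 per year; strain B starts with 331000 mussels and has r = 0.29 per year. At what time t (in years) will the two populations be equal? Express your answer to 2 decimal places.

Set 19800·e^(0.84t) = 331000·e^(0.29t).
e^((0.84 − 0.29)t) = 331000/19800 → e^(0.55·t) = 16.717.
0.55·t = ln(16.717) = 2.8164, so t = 2.8164/0.55 = 5.1208.

5.12 years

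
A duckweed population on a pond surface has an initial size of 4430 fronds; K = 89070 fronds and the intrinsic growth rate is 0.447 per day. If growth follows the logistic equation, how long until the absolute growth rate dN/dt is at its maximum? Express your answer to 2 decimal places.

Logistic growth is fastest at N = K/2 = 44535.
A = (K − N₀)/N₀ = 19.106. Set K/(1 + A·e^(−rt)) = K/2 → A·e^(−rt) = 1.
e^(−0.447t) = 1/19.106 = 0.0523393, so t = ln(19.106)/0.447 = 2.95/0.447 = 6.5996.

6.60 days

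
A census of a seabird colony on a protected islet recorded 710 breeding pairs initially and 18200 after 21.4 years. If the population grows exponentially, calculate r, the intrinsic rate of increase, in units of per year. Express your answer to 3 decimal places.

From N(t) = N₀·e^(rt): e^(r·21.4) = 18200/710 = 25.634.
r·21.4 = ln(25.634) = 3.2439, so r = 3.2439/21.4 = 0.15158.

0.152 per year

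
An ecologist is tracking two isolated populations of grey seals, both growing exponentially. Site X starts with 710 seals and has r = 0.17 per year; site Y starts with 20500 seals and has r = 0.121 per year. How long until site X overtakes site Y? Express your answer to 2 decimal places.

68.63 years

Set 710·e^(0.17t) = 20500·e^(0.121t).
e^((0.17 − 0.121)t) = 20500/710 → e^(0.049·t) = 28.873.
0.049·t = ln(28.873) = 3.3629, so t = 3.3629/0.049 = 68.631.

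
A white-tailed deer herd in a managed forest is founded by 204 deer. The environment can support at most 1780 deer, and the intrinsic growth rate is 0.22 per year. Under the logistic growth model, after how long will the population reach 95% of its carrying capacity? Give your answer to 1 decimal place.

22.7 years

A = (K − N₀)/N₀ = (1780 − 204)/204 = 7.7255.
Solve 1780/(1 + 7.7255·e^(−0.22t)) = 1691: 1 + 7.7255·e^(−0.22t) = 1.0526, so e^(−0.22t) = 0.00681272.
−0.22·t = ln(0.00681272) = -4.989, so t = 4.989/0.22 = 22.677.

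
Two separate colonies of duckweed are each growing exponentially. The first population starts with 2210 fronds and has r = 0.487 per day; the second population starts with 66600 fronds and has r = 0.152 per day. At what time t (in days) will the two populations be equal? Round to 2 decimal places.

10.17 days

Set 2210·e^(0.487t) = 66600·e^(0.152t).
e^((0.487 − 0.152)t) = 66600/2210 → e^(0.335·t) = 30.136.
0.335·t = ln(30.136) = 3.4057, so t = 3.4057/0.335 = 10.166.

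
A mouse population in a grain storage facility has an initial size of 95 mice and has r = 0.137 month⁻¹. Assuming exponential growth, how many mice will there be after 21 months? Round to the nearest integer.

1687 mice

N(t) = N₀·e^(rt) = 95 × e^(0.137×21) = 95 × e^2.877.
e^2.877 ≈ 17.761, so N ≈ 95 × 17.761 = 1687.29.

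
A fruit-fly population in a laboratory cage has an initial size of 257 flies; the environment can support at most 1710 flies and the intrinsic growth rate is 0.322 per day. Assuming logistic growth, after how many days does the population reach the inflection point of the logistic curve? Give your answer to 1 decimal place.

5.4 days

Logistic growth is fastest at N = K/2 = 855.
A = (K − N₀)/N₀ = 5.6537. Set K/(1 + A·e^(−rt)) = K/2 → A·e^(−rt) = 1.
e^(−0.322t) = 1/5.6537 = 0.176875, so t = ln(5.6537)/0.322 = 1.7323/0.322 = 5.3798.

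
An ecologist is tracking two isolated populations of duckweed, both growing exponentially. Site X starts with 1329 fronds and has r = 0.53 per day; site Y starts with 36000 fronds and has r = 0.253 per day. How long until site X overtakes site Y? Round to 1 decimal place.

11.9 days

Set 1329·e^(0.53t) = 36000·e^(0.253t).
e^((0.53 − 0.253)t) = 36000/1329 → e^(0.277·t) = 27.088.
0.277·t = ln(27.088) = 3.2991, so t = 3.2991/0.277 = 11.91.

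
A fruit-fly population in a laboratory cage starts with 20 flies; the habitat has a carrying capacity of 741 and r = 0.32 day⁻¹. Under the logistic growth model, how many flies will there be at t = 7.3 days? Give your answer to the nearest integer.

A = (K − N₀)/N₀ = (741 − 20)/20 = 36.05.
N(t) = K/(1 + A·e^(−rt)) = 741/(1 + 36.05×e^(−0.32×7.3)).
e^(−2.336) = 0.096714; denominator = 1 + 36.05×0.096714 = 4.4865.
N = 741/4.4865 = 165.161.

165 flies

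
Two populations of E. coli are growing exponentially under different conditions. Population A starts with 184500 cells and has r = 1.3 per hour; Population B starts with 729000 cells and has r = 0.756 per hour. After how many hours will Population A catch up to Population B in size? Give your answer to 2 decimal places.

Set 184500·e^(1.3t) = 729000·e^(0.756t).
e^((1.3 − 0.756)t) = 729000/184500 → e^(0.544·t) = 3.9512.
0.544·t = ln(3.9512) = 1.374, so t = 1.374/0.544 = 2.5258.

2.53 hours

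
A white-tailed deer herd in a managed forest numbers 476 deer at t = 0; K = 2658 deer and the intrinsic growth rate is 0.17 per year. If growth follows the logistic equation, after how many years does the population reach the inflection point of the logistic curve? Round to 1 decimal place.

9.0 years

Logistic growth is fastest at N = K/2 = 1329.
A = (K − N₀)/N₀ = 4.584. Set K/(1 + A·e^(−rt)) = K/2 → A·e^(−rt) = 1.
e^(−0.17t) = 1/4.584 = 0.218148, so t = ln(4.584)/0.17 = 1.5226/0.17 = 8.9563.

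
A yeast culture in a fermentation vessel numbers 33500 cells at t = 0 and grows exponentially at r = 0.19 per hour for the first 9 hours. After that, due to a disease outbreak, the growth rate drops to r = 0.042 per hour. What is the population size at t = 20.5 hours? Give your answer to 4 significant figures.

Phase 1: N(9) = 33500·e^(0.19×9) = 33500·e^1.71 = 185220.
Phase 2 runs for 20.5 − 9 = 11.5 hours at r = 0.042.
N(20.5) = 185220·e^(0.042×11.5) = 185220·e^0.483 = 300229.

300200 cells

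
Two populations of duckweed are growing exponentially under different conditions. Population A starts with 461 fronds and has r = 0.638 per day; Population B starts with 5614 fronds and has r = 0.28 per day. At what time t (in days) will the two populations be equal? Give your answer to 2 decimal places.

6.98 days

Set 461·e^(0.638t) = 5614·e^(0.28t).
e^((0.638 − 0.28)t) = 5614/461 → e^(0.358·t) = 12.178.
0.358·t = ln(12.178) = 2.4996, so t = 2.4996/0.358 = 6.9822.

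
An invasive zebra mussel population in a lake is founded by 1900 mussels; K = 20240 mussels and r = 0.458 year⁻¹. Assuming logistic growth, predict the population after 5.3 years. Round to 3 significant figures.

10900 mussels

A = (K − N₀)/N₀ = (20240 − 1900)/1900 = 9.6526.
N(t) = K/(1 + A·e^(−rt)) = 20240/(1 + 9.6526×e^(−0.458×5.3)).
e^(−2.427) = 0.088266; denominator = 1 + 9.6526×0.088266 = 1.852.
N = 20240/1.852 = 10928.7.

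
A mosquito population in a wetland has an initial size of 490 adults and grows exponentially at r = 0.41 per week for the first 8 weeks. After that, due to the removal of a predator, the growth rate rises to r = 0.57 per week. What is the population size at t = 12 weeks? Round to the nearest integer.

Phase 1: N(8) = 490·e^(0.41×8) = 490·e^3.28 = 13022.1.
Phase 2 runs for 12 − 8 = 4 weeks at r = 0.57.
N(12) = 13022.1·e^(0.57×4) = 13022.1·e^2.28 = 127313.

127313 adults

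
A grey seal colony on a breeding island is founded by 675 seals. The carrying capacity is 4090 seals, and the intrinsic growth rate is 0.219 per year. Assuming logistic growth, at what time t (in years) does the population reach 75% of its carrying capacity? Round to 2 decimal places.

12.42 years

A = (K − N₀)/N₀ = (4090 − 675)/675 = 5.0593.
Solve 4090/(1 + 5.0593·e^(−0.219t)) = 3067.5: 1 + 5.0593·e^(−0.219t) = 1.3333, so e^(−0.219t) = 0.0658858.
−0.219·t = ln(0.0658858) = -2.7198, so t = 2.7198/0.219 = 12.419.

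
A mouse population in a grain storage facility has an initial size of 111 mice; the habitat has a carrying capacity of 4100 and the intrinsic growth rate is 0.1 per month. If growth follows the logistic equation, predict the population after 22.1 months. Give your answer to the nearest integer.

A = (K − N₀)/N₀ = (4100 − 111)/111 = 35.937.
N(t) = K/(1 + A·e^(−rt)) = 4100/(1 + 35.937×e^(−0.1×22.1)).
e^(−2.21) = 0.1097; denominator = 1 + 35.937×0.1097 = 4.9423.
N = 4100/4.9423 = 829.572.

830 mice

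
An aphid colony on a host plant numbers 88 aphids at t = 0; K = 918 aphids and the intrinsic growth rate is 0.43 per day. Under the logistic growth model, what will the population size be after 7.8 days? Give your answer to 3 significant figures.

690 aphids

A = (K − N₀)/N₀ = (918 − 88)/88 = 9.4318.
N(t) = K/(1 + A·e^(−rt)) = 918/(1 + 9.4318×e^(−0.43×7.8)).
e^(−3.354) = 0.034944; denominator = 1 + 9.4318×0.034944 = 1.3296.
N = 918/1.3296 = 690.439.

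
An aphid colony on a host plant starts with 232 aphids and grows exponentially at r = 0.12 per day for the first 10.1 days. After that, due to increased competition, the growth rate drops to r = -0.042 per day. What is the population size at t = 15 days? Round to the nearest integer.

635 aphids

Phase 1: N(10.1) = 232·e^(0.12×10.1) = 232·e^1.212 = 779.566.
Phase 2 runs for 15 − 10.1 = 4.9 days at r = -0.042.
N(15) = 779.566·e^(-0.042×4.9) = 779.566·e^-0.2058 = 634.564.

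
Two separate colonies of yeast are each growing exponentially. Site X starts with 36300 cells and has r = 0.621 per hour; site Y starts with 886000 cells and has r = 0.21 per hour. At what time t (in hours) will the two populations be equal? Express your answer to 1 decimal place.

Set 36300·e^(0.621t) = 886000·e^(0.21t).
e^((0.621 − 0.21)t) = 886000/36300 → e^(0.411·t) = 24.408.
0.411·t = ln(24.408) = 3.1949, so t = 3.1949/0.411 = 7.7735.

7.8 hours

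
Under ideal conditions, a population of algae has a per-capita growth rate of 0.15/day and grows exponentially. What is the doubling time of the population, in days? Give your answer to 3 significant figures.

Doubling time t_d = ln(2)/r = 0.6931/0.15 = 4.621.

4.62 days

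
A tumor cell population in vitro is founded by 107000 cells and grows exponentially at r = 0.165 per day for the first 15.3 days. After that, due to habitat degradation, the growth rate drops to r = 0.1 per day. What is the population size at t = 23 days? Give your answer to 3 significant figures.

2890000 cells

Phase 1: N(15.3) = 107000·e^(0.165×15.3) = 107000·e^2.525 = 1.335858×10^6.
Phase 2 runs for 23 − 15.3 = 7.7 days at r = 0.1.
N(23) = 1.335858×10^6·e^(0.1×7.7) = 1.335858×10^6·e^0.77 = 2.88514×10^6.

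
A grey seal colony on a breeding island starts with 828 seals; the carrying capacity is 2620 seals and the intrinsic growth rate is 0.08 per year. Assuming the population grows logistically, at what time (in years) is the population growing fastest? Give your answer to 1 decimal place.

Logistic growth is fastest at N = K/2 = 1310.
A = (K − N₀)/N₀ = 2.1643. Set K/(1 + A·e^(−rt)) = K/2 → A·e^(−rt) = 1.
e^(−0.08t) = 1/2.1643 = 0.462054, so t = ln(2.1643)/0.08 = 0.77207/0.08 = 9.6509.

9.7 years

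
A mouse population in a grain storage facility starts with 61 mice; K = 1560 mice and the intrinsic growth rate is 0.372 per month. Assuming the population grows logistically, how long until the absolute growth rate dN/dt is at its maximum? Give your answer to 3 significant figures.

Logistic growth is fastest at N = K/2 = 780.
A = (K − N₀)/N₀ = 24.574. Set K/(1 + A·e^(−rt)) = K/2 → A·e^(−rt) = 1.
e^(−0.372t) = 1/24.574 = 0.0406938, so t = ln(24.574)/0.372 = 3.2017/0.372 = 8.6067.

8.61 months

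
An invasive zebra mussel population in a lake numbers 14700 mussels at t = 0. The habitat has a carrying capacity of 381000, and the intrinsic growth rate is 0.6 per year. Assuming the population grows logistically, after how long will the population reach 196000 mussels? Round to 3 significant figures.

A = (K − N₀)/N₀ = (381000 − 14700)/14700 = 24.918.
Solve 381000/(1 + 24.918·e^(−0.6t)) = 196000: 1 + 24.918·e^(−0.6t) = 1.9439, so e^(−0.6t) = 0.0378788.
−0.6·t = ln(0.0378788) = -3.2734, so t = 3.2734/0.6 = 5.4556.

5.46 years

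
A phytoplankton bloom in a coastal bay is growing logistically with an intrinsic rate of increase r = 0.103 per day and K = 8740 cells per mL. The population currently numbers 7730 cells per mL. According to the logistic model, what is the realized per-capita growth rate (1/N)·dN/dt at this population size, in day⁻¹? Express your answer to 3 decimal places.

0.012 per day

(1/N)·dN/dt = r(1 − N/K) = 0.103 × (1 − 7730/8740).
= 0.103 × 0.11556 = 0.011903.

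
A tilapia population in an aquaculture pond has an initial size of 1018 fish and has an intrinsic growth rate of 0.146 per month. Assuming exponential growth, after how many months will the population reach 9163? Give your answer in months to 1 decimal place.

Set N₀·e^(rt) = 9163: e^(0.146·t) = 9163/1018 = 9.001.
0.146·t = ln(9.001) = 2.1973, so t = 2.1973/0.146 = 15.05.

15.1 months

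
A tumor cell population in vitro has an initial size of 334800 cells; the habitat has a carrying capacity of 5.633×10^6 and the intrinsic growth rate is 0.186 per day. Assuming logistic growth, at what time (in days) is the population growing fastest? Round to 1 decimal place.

Logistic growth is fastest at N = K/2 = 2.8165×10^6.
A = (K − N₀)/N₀ = 15.825. Set K/(1 + A·e^(−rt)) = K/2 → A·e^(−rt) = 1.
e^(−0.186t) = 1/15.825 = 0.0631913, so t = ln(15.825)/0.186 = 2.7616/0.186 = 14.847.

14.8 days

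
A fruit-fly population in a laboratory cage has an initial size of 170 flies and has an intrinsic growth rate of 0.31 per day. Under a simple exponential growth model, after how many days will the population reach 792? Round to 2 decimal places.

4.96 days

Set N₀·e^(rt) = 792: e^(0.31·t) = 792/170 = 4.6588.
0.31·t = ln(4.6588) = 1.5388, so t = 1.5388/0.31 = 4.9638.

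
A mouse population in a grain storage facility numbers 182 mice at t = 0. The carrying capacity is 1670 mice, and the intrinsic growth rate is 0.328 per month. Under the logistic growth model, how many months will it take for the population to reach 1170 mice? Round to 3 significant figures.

A = (K − N₀)/N₀ = (1670 − 182)/182 = 8.1758.
Solve 1670/(1 + 8.1758·e^(−0.328t)) = 1170: 1 + 8.1758·e^(−0.328t) = 1.4274, so e^(−0.328t) = 0.05227.
−0.328·t = ln(0.05227) = -2.9513, so t = 2.9513/0.328 = 8.998.

9.00 months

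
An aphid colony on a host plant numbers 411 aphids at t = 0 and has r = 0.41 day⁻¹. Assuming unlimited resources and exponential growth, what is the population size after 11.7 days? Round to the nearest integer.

49791 aphids

N(t) = N₀·e^(rt) = 411 × e^(0.41×11.7) = 411 × e^4.797.
e^4.797 ≈ 121.15, so N ≈ 411 × 121.15 = 49791.2.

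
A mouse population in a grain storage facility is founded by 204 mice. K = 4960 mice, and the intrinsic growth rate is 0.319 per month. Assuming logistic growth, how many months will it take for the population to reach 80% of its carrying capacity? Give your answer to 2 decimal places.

A = (K − N₀)/N₀ = (4960 − 204)/204 = 23.314.
Solve 4960/(1 + 23.314·e^(−0.319t)) = 3968: 1 + 23.314·e^(−0.319t) = 1.25, so e^(−0.319t) = 0.0107233.
−0.319·t = ln(0.0107233) = -4.5353, so t = 4.5353/0.319 = 14.217.

14.22 months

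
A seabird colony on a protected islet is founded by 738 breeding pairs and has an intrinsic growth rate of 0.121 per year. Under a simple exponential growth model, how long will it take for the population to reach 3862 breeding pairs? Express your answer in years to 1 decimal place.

13.7 years

Set N₀·e^(rt) = 3862: e^(0.121·t) = 3862/738 = 5.2331.
0.121·t = ln(5.2331) = 1.655, so t = 1.655/0.121 = 13.678.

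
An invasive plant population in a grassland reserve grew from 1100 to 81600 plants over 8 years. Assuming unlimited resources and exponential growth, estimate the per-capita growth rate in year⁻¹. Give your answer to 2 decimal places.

0.54 per year

From N(t) = N₀·e^(rt): e^(r·8) = 81600/1100 = 74.182.
r·8 = ln(74.182) = 4.3065, so r = 4.3065/8 = 0.53831.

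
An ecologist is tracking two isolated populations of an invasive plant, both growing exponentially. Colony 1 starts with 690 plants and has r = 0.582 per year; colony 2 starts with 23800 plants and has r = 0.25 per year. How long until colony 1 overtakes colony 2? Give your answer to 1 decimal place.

Set 690·e^(0.582t) = 23800·e^(0.25t).
e^((0.582 − 0.25)t) = 23800/690 → e^(0.332·t) = 34.493.
0.332·t = ln(34.493) = 3.5407, so t = 3.5407/0.332 = 10.665.

10.7 years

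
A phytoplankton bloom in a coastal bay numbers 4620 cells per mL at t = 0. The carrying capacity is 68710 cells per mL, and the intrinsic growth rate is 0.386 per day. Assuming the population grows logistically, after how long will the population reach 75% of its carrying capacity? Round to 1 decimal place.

A = (K − N₀)/N₀ = (68710 − 4620)/4620 = 13.872.
Solve 68710/(1 + 13.872·e^(−0.386t)) = 51532.5: 1 + 13.872·e^(−0.386t) = 1.3333, so e^(−0.386t) = 0.0240287.
−0.386·t = ln(0.0240287) = -3.7285, so t = 3.7285/0.386 = 9.6593.

9.7 days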